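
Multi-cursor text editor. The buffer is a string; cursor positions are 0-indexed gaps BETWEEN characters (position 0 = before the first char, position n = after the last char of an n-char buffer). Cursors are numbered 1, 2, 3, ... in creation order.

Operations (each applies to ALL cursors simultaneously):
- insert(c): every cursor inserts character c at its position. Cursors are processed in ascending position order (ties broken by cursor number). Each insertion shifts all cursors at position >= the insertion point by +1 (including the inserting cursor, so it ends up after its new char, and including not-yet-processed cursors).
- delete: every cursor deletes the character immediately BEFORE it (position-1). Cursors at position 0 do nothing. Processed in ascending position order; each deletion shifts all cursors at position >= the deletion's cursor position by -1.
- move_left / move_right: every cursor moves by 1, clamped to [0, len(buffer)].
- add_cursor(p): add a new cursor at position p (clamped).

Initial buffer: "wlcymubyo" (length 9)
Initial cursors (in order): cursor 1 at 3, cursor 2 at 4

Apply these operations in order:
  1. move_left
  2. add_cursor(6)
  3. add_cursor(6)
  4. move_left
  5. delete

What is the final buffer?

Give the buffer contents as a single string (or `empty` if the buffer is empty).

After op 1 (move_left): buffer="wlcymubyo" (len 9), cursors c1@2 c2@3, authorship .........
After op 2 (add_cursor(6)): buffer="wlcymubyo" (len 9), cursors c1@2 c2@3 c3@6, authorship .........
After op 3 (add_cursor(6)): buffer="wlcymubyo" (len 9), cursors c1@2 c2@3 c3@6 c4@6, authorship .........
After op 4 (move_left): buffer="wlcymubyo" (len 9), cursors c1@1 c2@2 c3@5 c4@5, authorship .........
After op 5 (delete): buffer="cubyo" (len 5), cursors c1@0 c2@0 c3@1 c4@1, authorship .....

Answer: cubyo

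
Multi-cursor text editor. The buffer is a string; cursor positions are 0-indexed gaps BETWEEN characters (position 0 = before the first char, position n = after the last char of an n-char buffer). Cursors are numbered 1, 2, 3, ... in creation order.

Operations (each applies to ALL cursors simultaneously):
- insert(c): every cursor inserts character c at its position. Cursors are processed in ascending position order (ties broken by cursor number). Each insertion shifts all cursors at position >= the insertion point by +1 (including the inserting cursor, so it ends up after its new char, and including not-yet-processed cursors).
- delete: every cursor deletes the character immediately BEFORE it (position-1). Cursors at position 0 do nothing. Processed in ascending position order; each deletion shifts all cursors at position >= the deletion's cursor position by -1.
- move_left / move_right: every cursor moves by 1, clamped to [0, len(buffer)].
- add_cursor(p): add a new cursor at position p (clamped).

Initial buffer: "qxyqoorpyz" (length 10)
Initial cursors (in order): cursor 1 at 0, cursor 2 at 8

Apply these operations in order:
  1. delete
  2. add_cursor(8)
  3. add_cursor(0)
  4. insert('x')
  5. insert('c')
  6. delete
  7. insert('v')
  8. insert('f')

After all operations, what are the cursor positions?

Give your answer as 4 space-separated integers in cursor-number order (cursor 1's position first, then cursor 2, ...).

After op 1 (delete): buffer="qxyqooryz" (len 9), cursors c1@0 c2@7, authorship .........
After op 2 (add_cursor(8)): buffer="qxyqooryz" (len 9), cursors c1@0 c2@7 c3@8, authorship .........
After op 3 (add_cursor(0)): buffer="qxyqooryz" (len 9), cursors c1@0 c4@0 c2@7 c3@8, authorship .........
After op 4 (insert('x')): buffer="xxqxyqoorxyxz" (len 13), cursors c1@2 c4@2 c2@10 c3@12, authorship 14.......2.3.
After op 5 (insert('c')): buffer="xxccqxyqoorxcyxcz" (len 17), cursors c1@4 c4@4 c2@13 c3@16, authorship 1414.......22.33.
After op 6 (delete): buffer="xxqxyqoorxyxz" (len 13), cursors c1@2 c4@2 c2@10 c3@12, authorship 14.......2.3.
After op 7 (insert('v')): buffer="xxvvqxyqoorxvyxvz" (len 17), cursors c1@4 c4@4 c2@13 c3@16, authorship 1414.......22.33.
After op 8 (insert('f')): buffer="xxvvffqxyqoorxvfyxvfz" (len 21), cursors c1@6 c4@6 c2@16 c3@20, authorship 141414.......222.333.

Answer: 6 16 20 6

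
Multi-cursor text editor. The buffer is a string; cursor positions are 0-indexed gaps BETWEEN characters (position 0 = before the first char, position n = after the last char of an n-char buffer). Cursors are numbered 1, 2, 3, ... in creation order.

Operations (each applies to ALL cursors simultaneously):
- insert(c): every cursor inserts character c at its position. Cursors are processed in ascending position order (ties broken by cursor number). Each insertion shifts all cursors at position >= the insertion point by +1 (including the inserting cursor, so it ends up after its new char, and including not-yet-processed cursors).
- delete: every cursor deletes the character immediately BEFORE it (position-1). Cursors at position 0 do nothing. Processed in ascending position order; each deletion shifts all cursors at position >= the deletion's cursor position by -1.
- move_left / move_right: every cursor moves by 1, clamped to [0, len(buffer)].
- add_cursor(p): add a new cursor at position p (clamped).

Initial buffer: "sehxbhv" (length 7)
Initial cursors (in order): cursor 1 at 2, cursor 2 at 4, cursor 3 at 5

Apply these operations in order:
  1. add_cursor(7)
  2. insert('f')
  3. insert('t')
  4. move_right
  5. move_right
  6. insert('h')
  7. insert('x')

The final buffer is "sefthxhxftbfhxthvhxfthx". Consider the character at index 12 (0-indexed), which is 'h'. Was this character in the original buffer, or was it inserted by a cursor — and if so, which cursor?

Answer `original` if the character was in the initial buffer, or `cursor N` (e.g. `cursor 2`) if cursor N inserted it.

Answer: cursor 2

Derivation:
After op 1 (add_cursor(7)): buffer="sehxbhv" (len 7), cursors c1@2 c2@4 c3@5 c4@7, authorship .......
After op 2 (insert('f')): buffer="sefhxfbfhvf" (len 11), cursors c1@3 c2@6 c3@8 c4@11, authorship ..1..2.3..4
After op 3 (insert('t')): buffer="sefthxftbfthvft" (len 15), cursors c1@4 c2@8 c3@11 c4@15, authorship ..11..22.33..44
After op 4 (move_right): buffer="sefthxftbfthvft" (len 15), cursors c1@5 c2@9 c3@12 c4@15, authorship ..11..22.33..44
After op 5 (move_right): buffer="sefthxftbfthvft" (len 15), cursors c1@6 c2@10 c3@13 c4@15, authorship ..11..22.33..44
After op 6 (insert('h')): buffer="sefthxhftbfhthvhfth" (len 19), cursors c1@7 c2@12 c3@16 c4@19, authorship ..11..122.323..3444
After op 7 (insert('x')): buffer="sefthxhxftbfhxthvhxfthx" (len 23), cursors c1@8 c2@14 c3@19 c4@23, authorship ..11..1122.3223..334444
Authorship (.=original, N=cursor N): . . 1 1 . . 1 1 2 2 . 3 2 2 3 . . 3 3 4 4 4 4
Index 12: author = 2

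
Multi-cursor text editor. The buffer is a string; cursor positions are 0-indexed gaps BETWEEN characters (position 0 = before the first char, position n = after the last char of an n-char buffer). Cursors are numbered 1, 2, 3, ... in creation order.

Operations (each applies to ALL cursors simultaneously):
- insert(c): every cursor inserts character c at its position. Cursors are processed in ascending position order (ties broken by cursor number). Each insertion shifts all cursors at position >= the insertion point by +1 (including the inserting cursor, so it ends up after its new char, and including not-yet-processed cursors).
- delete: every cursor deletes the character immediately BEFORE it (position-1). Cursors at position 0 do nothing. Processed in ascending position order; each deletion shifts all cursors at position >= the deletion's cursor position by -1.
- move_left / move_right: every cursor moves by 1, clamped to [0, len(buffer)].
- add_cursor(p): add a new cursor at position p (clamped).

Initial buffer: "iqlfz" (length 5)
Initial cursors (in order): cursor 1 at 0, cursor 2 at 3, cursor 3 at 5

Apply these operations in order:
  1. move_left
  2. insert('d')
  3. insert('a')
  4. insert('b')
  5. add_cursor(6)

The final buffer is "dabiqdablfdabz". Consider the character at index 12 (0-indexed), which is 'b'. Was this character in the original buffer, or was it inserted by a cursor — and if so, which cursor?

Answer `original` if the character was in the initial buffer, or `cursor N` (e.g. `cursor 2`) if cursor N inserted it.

Answer: cursor 3

Derivation:
After op 1 (move_left): buffer="iqlfz" (len 5), cursors c1@0 c2@2 c3@4, authorship .....
After op 2 (insert('d')): buffer="diqdlfdz" (len 8), cursors c1@1 c2@4 c3@7, authorship 1..2..3.
After op 3 (insert('a')): buffer="daiqdalfdaz" (len 11), cursors c1@2 c2@6 c3@10, authorship 11..22..33.
After op 4 (insert('b')): buffer="dabiqdablfdabz" (len 14), cursors c1@3 c2@8 c3@13, authorship 111..222..333.
After op 5 (add_cursor(6)): buffer="dabiqdablfdabz" (len 14), cursors c1@3 c4@6 c2@8 c3@13, authorship 111..222..333.
Authorship (.=original, N=cursor N): 1 1 1 . . 2 2 2 . . 3 3 3 .
Index 12: author = 3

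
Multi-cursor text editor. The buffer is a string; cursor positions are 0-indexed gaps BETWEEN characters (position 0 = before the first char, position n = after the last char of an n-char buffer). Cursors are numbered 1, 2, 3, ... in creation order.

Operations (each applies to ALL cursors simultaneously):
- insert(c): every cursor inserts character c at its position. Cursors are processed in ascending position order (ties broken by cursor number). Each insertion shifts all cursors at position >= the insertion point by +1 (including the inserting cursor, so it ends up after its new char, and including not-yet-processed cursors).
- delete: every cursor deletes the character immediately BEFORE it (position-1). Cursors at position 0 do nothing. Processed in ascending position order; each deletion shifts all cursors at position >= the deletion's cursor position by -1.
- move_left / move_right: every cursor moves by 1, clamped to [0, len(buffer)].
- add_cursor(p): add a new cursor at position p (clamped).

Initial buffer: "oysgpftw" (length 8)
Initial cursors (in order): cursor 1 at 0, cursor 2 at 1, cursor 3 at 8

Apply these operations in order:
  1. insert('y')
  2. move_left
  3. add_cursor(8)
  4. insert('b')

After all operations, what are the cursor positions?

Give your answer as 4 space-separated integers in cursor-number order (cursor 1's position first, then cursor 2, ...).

After op 1 (insert('y')): buffer="yoyysgpftwy" (len 11), cursors c1@1 c2@3 c3@11, authorship 1.2.......3
After op 2 (move_left): buffer="yoyysgpftwy" (len 11), cursors c1@0 c2@2 c3@10, authorship 1.2.......3
After op 3 (add_cursor(8)): buffer="yoyysgpftwy" (len 11), cursors c1@0 c2@2 c4@8 c3@10, authorship 1.2.......3
After op 4 (insert('b')): buffer="byobyysgpfbtwby" (len 15), cursors c1@1 c2@4 c4@11 c3@14, authorship 11.22.....4..33

Answer: 1 4 14 11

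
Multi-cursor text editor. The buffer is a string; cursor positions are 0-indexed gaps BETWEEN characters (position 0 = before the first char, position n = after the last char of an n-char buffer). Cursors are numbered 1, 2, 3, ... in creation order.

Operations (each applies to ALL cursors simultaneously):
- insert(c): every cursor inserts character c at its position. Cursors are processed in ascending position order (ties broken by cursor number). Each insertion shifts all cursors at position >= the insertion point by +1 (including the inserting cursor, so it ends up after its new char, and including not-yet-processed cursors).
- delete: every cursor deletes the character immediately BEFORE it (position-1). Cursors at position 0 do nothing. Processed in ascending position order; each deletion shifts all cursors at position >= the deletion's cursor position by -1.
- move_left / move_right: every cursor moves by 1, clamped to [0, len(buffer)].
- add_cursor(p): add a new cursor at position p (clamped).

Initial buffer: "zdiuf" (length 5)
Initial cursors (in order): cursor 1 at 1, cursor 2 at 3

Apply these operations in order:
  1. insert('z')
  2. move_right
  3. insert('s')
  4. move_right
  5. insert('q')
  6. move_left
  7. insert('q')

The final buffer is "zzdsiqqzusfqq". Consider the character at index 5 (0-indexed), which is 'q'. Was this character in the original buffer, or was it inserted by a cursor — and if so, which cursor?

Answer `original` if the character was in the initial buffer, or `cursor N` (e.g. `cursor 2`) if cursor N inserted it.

After op 1 (insert('z')): buffer="zzdizuf" (len 7), cursors c1@2 c2@5, authorship .1..2..
After op 2 (move_right): buffer="zzdizuf" (len 7), cursors c1@3 c2@6, authorship .1..2..
After op 3 (insert('s')): buffer="zzdsizusf" (len 9), cursors c1@4 c2@8, authorship .1.1.2.2.
After op 4 (move_right): buffer="zzdsizusf" (len 9), cursors c1@5 c2@9, authorship .1.1.2.2.
After op 5 (insert('q')): buffer="zzdsiqzusfq" (len 11), cursors c1@6 c2@11, authorship .1.1.12.2.2
After op 6 (move_left): buffer="zzdsiqzusfq" (len 11), cursors c1@5 c2@10, authorship .1.1.12.2.2
After op 7 (insert('q')): buffer="zzdsiqqzusfqq" (len 13), cursors c1@6 c2@12, authorship .1.1.112.2.22
Authorship (.=original, N=cursor N): . 1 . 1 . 1 1 2 . 2 . 2 2
Index 5: author = 1

Answer: cursor 1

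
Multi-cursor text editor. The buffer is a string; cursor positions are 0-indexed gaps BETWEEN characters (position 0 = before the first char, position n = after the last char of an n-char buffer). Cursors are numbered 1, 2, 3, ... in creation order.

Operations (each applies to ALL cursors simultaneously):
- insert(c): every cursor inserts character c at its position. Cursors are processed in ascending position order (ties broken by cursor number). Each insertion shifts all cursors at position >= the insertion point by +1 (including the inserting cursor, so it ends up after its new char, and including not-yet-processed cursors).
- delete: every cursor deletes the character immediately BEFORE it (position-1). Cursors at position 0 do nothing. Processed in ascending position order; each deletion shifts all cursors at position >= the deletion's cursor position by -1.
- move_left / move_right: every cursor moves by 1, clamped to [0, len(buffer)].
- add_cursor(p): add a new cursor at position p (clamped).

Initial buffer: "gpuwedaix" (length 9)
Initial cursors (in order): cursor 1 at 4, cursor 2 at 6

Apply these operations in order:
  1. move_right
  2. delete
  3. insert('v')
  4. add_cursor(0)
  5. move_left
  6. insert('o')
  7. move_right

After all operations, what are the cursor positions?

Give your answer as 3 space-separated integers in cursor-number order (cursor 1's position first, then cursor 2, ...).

Answer: 7 10 2

Derivation:
After op 1 (move_right): buffer="gpuwedaix" (len 9), cursors c1@5 c2@7, authorship .........
After op 2 (delete): buffer="gpuwdix" (len 7), cursors c1@4 c2@5, authorship .......
After op 3 (insert('v')): buffer="gpuwvdvix" (len 9), cursors c1@5 c2@7, authorship ....1.2..
After op 4 (add_cursor(0)): buffer="gpuwvdvix" (len 9), cursors c3@0 c1@5 c2@7, authorship ....1.2..
After op 5 (move_left): buffer="gpuwvdvix" (len 9), cursors c3@0 c1@4 c2@6, authorship ....1.2..
After op 6 (insert('o')): buffer="ogpuwovdovix" (len 12), cursors c3@1 c1@6 c2@9, authorship 3....11.22..
After op 7 (move_right): buffer="ogpuwovdovix" (len 12), cursors c3@2 c1@7 c2@10, authorship 3....11.22..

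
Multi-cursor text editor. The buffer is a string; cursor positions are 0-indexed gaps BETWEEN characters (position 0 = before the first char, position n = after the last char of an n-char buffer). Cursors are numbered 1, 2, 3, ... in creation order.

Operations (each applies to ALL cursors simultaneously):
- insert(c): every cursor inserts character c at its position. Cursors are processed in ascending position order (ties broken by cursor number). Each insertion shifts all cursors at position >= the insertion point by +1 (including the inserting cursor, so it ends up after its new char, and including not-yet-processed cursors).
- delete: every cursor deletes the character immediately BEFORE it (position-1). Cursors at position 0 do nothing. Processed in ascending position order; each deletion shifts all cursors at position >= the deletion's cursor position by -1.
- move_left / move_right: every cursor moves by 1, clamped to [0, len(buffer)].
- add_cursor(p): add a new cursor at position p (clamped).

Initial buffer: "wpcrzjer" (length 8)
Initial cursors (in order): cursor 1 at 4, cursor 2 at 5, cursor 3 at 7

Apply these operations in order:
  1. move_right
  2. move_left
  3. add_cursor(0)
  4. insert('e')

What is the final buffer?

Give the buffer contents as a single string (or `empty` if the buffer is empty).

After op 1 (move_right): buffer="wpcrzjer" (len 8), cursors c1@5 c2@6 c3@8, authorship ........
After op 2 (move_left): buffer="wpcrzjer" (len 8), cursors c1@4 c2@5 c3@7, authorship ........
After op 3 (add_cursor(0)): buffer="wpcrzjer" (len 8), cursors c4@0 c1@4 c2@5 c3@7, authorship ........
After op 4 (insert('e')): buffer="ewpcrezejeer" (len 12), cursors c4@1 c1@6 c2@8 c3@11, authorship 4....1.2..3.

Answer: ewpcrezejeer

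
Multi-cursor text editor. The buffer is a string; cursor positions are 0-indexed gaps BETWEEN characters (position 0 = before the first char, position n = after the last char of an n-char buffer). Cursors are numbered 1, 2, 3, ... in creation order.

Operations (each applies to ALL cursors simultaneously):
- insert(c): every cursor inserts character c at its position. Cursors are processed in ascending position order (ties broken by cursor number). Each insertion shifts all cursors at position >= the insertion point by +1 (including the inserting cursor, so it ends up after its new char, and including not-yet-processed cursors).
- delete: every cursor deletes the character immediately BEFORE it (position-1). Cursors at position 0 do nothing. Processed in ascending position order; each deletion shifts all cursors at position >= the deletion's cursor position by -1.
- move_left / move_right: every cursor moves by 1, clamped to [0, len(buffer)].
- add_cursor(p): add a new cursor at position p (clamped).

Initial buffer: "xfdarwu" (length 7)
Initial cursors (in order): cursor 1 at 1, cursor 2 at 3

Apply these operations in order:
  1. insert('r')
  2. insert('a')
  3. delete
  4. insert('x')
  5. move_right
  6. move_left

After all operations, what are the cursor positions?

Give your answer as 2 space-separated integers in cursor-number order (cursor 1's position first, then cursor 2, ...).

Answer: 3 7

Derivation:
After op 1 (insert('r')): buffer="xrfdrarwu" (len 9), cursors c1@2 c2@5, authorship .1..2....
After op 2 (insert('a')): buffer="xrafdraarwu" (len 11), cursors c1@3 c2@7, authorship .11..22....
After op 3 (delete): buffer="xrfdrarwu" (len 9), cursors c1@2 c2@5, authorship .1..2....
After op 4 (insert('x')): buffer="xrxfdrxarwu" (len 11), cursors c1@3 c2@7, authorship .11..22....
After op 5 (move_right): buffer="xrxfdrxarwu" (len 11), cursors c1@4 c2@8, authorship .11..22....
After op 6 (move_left): buffer="xrxfdrxarwu" (len 11), cursors c1@3 c2@7, authorship .11..22....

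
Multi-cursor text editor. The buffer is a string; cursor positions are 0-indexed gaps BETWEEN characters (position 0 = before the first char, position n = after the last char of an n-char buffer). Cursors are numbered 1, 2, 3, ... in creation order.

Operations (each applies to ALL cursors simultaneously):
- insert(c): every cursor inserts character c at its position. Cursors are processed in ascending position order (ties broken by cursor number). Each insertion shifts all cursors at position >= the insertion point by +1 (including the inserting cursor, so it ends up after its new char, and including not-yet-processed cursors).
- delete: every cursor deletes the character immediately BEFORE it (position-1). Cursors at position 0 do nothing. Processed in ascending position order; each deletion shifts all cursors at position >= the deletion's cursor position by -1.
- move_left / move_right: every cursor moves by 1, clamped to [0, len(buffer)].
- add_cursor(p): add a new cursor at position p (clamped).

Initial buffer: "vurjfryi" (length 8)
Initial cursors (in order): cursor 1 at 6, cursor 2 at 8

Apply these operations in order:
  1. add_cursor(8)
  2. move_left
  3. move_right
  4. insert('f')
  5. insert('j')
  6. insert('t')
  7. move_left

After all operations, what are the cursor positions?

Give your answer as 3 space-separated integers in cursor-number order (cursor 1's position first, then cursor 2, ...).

After op 1 (add_cursor(8)): buffer="vurjfryi" (len 8), cursors c1@6 c2@8 c3@8, authorship ........
After op 2 (move_left): buffer="vurjfryi" (len 8), cursors c1@5 c2@7 c3@7, authorship ........
After op 3 (move_right): buffer="vurjfryi" (len 8), cursors c1@6 c2@8 c3@8, authorship ........
After op 4 (insert('f')): buffer="vurjfrfyiff" (len 11), cursors c1@7 c2@11 c3@11, authorship ......1..23
After op 5 (insert('j')): buffer="vurjfrfjyiffjj" (len 14), cursors c1@8 c2@14 c3@14, authorship ......11..2323
After op 6 (insert('t')): buffer="vurjfrfjtyiffjjtt" (len 17), cursors c1@9 c2@17 c3@17, authorship ......111..232323
After op 7 (move_left): buffer="vurjfrfjtyiffjjtt" (len 17), cursors c1@8 c2@16 c3@16, authorship ......111..232323

Answer: 8 16 16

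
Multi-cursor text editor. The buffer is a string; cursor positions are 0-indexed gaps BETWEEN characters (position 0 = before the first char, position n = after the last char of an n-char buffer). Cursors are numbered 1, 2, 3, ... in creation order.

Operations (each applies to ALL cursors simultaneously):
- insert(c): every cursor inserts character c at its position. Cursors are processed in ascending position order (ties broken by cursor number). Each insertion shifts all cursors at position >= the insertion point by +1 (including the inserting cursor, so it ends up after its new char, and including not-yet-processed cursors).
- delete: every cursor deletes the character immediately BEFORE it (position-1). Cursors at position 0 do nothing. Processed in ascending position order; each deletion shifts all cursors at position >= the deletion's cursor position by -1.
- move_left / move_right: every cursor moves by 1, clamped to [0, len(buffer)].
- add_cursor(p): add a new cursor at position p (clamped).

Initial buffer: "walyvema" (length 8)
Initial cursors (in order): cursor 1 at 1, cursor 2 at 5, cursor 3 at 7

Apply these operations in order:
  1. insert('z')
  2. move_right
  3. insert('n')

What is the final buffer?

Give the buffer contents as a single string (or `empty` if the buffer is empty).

Answer: wzanlyvzenmzan

Derivation:
After op 1 (insert('z')): buffer="wzalyvzemza" (len 11), cursors c1@2 c2@7 c3@10, authorship .1....2..3.
After op 2 (move_right): buffer="wzalyvzemza" (len 11), cursors c1@3 c2@8 c3@11, authorship .1....2..3.
After op 3 (insert('n')): buffer="wzanlyvzenmzan" (len 14), cursors c1@4 c2@10 c3@14, authorship .1.1...2.2.3.3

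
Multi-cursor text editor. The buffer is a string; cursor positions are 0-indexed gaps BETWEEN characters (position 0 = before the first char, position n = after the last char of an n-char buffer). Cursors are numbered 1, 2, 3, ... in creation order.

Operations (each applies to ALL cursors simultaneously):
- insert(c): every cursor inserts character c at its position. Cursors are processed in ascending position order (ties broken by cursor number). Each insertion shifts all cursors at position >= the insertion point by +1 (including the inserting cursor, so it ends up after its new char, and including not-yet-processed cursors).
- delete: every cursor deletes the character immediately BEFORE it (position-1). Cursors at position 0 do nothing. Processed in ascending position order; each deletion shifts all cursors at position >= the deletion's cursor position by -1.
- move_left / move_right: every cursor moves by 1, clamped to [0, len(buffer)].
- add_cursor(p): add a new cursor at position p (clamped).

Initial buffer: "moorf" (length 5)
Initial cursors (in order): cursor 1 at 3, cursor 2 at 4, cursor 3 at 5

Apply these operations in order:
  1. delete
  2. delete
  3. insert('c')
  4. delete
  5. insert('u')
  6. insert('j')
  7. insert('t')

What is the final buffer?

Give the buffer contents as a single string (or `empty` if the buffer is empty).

Answer: uuujjjttt

Derivation:
After op 1 (delete): buffer="mo" (len 2), cursors c1@2 c2@2 c3@2, authorship ..
After op 2 (delete): buffer="" (len 0), cursors c1@0 c2@0 c3@0, authorship 
After op 3 (insert('c')): buffer="ccc" (len 3), cursors c1@3 c2@3 c3@3, authorship 123
After op 4 (delete): buffer="" (len 0), cursors c1@0 c2@0 c3@0, authorship 
After op 5 (insert('u')): buffer="uuu" (len 3), cursors c1@3 c2@3 c3@3, authorship 123
After op 6 (insert('j')): buffer="uuujjj" (len 6), cursors c1@6 c2@6 c3@6, authorship 123123
After op 7 (insert('t')): buffer="uuujjjttt" (len 9), cursors c1@9 c2@9 c3@9, authorship 123123123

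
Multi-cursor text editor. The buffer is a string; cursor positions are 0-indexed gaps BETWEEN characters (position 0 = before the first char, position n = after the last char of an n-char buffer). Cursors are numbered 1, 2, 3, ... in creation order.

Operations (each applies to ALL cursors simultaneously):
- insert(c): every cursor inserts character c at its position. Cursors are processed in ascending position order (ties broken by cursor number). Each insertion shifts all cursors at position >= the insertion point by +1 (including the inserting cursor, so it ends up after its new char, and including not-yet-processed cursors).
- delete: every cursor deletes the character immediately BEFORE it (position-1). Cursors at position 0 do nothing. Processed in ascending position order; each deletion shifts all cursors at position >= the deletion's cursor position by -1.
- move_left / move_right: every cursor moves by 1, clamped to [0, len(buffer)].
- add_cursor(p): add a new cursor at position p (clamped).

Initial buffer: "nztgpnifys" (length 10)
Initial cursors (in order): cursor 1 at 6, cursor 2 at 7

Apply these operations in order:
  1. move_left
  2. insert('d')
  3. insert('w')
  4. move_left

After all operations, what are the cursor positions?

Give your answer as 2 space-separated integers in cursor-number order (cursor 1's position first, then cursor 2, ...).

After op 1 (move_left): buffer="nztgpnifys" (len 10), cursors c1@5 c2@6, authorship ..........
After op 2 (insert('d')): buffer="nztgpdndifys" (len 12), cursors c1@6 c2@8, authorship .....1.2....
After op 3 (insert('w')): buffer="nztgpdwndwifys" (len 14), cursors c1@7 c2@10, authorship .....11.22....
After op 4 (move_left): buffer="nztgpdwndwifys" (len 14), cursors c1@6 c2@9, authorship .....11.22....

Answer: 6 9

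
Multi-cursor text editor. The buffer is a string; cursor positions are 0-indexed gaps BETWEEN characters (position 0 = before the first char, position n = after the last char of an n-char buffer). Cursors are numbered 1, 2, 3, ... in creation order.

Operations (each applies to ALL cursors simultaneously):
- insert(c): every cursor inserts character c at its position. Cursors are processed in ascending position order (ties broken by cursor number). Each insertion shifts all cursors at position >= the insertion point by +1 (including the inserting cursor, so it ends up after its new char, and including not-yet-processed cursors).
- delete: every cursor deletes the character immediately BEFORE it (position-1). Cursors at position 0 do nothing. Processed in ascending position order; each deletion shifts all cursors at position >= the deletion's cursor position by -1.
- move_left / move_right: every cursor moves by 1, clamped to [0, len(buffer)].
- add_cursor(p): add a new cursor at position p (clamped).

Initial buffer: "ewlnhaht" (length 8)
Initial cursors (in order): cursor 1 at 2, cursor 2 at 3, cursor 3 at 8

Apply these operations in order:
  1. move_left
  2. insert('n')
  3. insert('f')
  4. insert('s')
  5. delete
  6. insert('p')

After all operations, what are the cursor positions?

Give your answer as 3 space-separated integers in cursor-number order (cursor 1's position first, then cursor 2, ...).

After op 1 (move_left): buffer="ewlnhaht" (len 8), cursors c1@1 c2@2 c3@7, authorship ........
After op 2 (insert('n')): buffer="enwnlnhahnt" (len 11), cursors c1@2 c2@4 c3@10, authorship .1.2.....3.
After op 3 (insert('f')): buffer="enfwnflnhahnft" (len 14), cursors c1@3 c2@6 c3@13, authorship .11.22.....33.
After op 4 (insert('s')): buffer="enfswnfslnhahnfst" (len 17), cursors c1@4 c2@8 c3@16, authorship .111.222.....333.
After op 5 (delete): buffer="enfwnflnhahnft" (len 14), cursors c1@3 c2@6 c3@13, authorship .11.22.....33.
After op 6 (insert('p')): buffer="enfpwnfplnhahnfpt" (len 17), cursors c1@4 c2@8 c3@16, authorship .111.222.....333.

Answer: 4 8 16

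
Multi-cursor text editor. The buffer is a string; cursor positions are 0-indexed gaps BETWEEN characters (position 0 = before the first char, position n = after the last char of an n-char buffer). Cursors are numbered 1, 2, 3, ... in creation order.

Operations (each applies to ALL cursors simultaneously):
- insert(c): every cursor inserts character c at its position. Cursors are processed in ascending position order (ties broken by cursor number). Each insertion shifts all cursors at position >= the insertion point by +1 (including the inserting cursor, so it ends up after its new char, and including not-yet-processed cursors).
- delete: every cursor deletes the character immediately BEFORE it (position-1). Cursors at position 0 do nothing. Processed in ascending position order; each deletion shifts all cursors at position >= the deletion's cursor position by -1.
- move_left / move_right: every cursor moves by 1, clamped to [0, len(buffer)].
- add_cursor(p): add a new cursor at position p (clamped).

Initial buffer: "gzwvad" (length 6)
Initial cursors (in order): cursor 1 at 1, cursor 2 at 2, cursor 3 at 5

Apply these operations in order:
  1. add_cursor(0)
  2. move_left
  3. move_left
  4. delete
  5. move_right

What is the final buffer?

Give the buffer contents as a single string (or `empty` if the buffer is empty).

Answer: gzvad

Derivation:
After op 1 (add_cursor(0)): buffer="gzwvad" (len 6), cursors c4@0 c1@1 c2@2 c3@5, authorship ......
After op 2 (move_left): buffer="gzwvad" (len 6), cursors c1@0 c4@0 c2@1 c3@4, authorship ......
After op 3 (move_left): buffer="gzwvad" (len 6), cursors c1@0 c2@0 c4@0 c3@3, authorship ......
After op 4 (delete): buffer="gzvad" (len 5), cursors c1@0 c2@0 c4@0 c3@2, authorship .....
After op 5 (move_right): buffer="gzvad" (len 5), cursors c1@1 c2@1 c4@1 c3@3, authorship .....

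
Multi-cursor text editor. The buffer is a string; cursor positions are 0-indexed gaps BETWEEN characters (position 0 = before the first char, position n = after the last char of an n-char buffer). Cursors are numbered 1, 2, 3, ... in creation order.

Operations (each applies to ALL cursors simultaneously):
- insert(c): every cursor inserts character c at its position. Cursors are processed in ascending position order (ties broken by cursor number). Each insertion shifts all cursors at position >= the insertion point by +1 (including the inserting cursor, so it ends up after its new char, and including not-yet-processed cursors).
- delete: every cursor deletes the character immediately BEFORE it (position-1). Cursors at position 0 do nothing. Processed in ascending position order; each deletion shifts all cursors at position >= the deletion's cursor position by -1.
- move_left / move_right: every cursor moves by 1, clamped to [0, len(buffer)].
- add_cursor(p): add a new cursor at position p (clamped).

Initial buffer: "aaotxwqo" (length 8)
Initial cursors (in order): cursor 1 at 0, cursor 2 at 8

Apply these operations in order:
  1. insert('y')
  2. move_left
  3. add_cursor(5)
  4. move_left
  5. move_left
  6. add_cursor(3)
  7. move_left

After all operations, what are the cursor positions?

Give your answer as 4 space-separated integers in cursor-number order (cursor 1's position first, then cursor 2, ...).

Answer: 0 6 2 2

Derivation:
After op 1 (insert('y')): buffer="yaaotxwqoy" (len 10), cursors c1@1 c2@10, authorship 1........2
After op 2 (move_left): buffer="yaaotxwqoy" (len 10), cursors c1@0 c2@9, authorship 1........2
After op 3 (add_cursor(5)): buffer="yaaotxwqoy" (len 10), cursors c1@0 c3@5 c2@9, authorship 1........2
After op 4 (move_left): buffer="yaaotxwqoy" (len 10), cursors c1@0 c3@4 c2@8, authorship 1........2
After op 5 (move_left): buffer="yaaotxwqoy" (len 10), cursors c1@0 c3@3 c2@7, authorship 1........2
After op 6 (add_cursor(3)): buffer="yaaotxwqoy" (len 10), cursors c1@0 c3@3 c4@3 c2@7, authorship 1........2
After op 7 (move_left): buffer="yaaotxwqoy" (len 10), cursors c1@0 c3@2 c4@2 c2@6, authorship 1........2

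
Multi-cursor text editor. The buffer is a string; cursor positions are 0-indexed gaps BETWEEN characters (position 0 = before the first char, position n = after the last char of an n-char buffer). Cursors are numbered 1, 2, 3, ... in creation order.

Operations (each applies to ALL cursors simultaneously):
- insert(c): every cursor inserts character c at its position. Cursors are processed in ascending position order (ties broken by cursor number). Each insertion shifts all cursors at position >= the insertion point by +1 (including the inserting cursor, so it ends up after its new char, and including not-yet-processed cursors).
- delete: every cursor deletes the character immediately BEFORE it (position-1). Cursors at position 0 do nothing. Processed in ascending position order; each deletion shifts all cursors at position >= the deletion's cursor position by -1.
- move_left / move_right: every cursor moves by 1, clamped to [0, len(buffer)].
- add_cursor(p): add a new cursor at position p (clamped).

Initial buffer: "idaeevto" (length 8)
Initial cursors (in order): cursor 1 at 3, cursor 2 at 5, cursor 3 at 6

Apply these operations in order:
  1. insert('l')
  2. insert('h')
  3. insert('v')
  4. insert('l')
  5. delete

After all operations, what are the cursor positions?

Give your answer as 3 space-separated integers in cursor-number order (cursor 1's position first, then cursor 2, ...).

After op 1 (insert('l')): buffer="idaleelvlto" (len 11), cursors c1@4 c2@7 c3@9, authorship ...1..2.3..
After op 2 (insert('h')): buffer="idalheelhvlhto" (len 14), cursors c1@5 c2@9 c3@12, authorship ...11..22.33..
After op 3 (insert('v')): buffer="idalhveelhvvlhvto" (len 17), cursors c1@6 c2@11 c3@15, authorship ...111..222.333..
After op 4 (insert('l')): buffer="idalhvleelhvlvlhvlto" (len 20), cursors c1@7 c2@13 c3@18, authorship ...1111..2222.3333..
After op 5 (delete): buffer="idalhveelhvvlhvto" (len 17), cursors c1@6 c2@11 c3@15, authorship ...111..222.333..

Answer: 6 11 15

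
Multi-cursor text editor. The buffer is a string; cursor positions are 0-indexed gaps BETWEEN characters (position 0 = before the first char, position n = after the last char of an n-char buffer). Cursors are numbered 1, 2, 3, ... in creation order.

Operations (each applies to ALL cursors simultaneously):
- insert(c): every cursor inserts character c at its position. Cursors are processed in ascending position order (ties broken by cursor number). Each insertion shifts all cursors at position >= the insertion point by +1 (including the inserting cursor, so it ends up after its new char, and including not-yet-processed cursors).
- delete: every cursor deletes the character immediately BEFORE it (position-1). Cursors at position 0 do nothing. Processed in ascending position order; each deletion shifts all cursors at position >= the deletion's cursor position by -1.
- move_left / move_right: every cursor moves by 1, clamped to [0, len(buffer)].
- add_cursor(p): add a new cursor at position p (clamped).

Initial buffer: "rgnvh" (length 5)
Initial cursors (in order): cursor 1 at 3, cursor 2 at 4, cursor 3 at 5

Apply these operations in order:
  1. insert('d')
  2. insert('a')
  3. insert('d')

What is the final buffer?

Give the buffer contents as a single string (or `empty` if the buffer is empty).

After op 1 (insert('d')): buffer="rgndvdhd" (len 8), cursors c1@4 c2@6 c3@8, authorship ...1.2.3
After op 2 (insert('a')): buffer="rgndavdahda" (len 11), cursors c1@5 c2@8 c3@11, authorship ...11.22.33
After op 3 (insert('d')): buffer="rgndadvdadhdad" (len 14), cursors c1@6 c2@10 c3@14, authorship ...111.222.333

Answer: rgndadvdadhdad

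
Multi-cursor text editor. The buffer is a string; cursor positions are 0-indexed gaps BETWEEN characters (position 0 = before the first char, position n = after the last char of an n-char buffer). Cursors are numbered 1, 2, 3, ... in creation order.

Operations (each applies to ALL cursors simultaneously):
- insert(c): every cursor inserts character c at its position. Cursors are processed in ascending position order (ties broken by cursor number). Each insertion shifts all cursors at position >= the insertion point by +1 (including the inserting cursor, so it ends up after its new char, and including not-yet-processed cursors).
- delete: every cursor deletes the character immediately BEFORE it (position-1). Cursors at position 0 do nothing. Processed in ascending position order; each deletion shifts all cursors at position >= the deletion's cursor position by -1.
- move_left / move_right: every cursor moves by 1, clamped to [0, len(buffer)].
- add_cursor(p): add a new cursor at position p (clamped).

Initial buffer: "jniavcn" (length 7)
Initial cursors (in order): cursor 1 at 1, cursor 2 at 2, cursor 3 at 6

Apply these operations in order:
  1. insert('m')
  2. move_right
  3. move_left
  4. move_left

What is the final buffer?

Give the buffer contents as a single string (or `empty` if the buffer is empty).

Answer: jmnmiavcmn

Derivation:
After op 1 (insert('m')): buffer="jmnmiavcmn" (len 10), cursors c1@2 c2@4 c3@9, authorship .1.2....3.
After op 2 (move_right): buffer="jmnmiavcmn" (len 10), cursors c1@3 c2@5 c3@10, authorship .1.2....3.
After op 3 (move_left): buffer="jmnmiavcmn" (len 10), cursors c1@2 c2@4 c3@9, authorship .1.2....3.
After op 4 (move_left): buffer="jmnmiavcmn" (len 10), cursors c1@1 c2@3 c3@8, authorship .1.2....3.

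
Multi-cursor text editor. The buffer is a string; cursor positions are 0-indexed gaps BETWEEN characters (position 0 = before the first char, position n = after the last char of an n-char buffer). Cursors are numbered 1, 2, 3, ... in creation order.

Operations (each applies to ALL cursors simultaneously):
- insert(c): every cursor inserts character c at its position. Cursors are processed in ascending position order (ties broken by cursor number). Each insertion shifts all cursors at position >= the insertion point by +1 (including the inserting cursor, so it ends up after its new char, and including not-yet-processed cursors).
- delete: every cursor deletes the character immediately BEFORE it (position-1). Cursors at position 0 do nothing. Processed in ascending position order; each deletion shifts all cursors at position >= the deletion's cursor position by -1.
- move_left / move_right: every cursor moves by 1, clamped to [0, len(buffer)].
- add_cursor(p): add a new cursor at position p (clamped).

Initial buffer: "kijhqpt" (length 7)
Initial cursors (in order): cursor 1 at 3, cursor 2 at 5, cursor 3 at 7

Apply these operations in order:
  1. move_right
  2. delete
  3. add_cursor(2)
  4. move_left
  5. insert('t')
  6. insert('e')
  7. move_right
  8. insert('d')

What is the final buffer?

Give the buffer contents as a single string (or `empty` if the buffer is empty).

Answer: kteidtejdtteeqdd

Derivation:
After op 1 (move_right): buffer="kijhqpt" (len 7), cursors c1@4 c2@6 c3@7, authorship .......
After op 2 (delete): buffer="kijq" (len 4), cursors c1@3 c2@4 c3@4, authorship ....
After op 3 (add_cursor(2)): buffer="kijq" (len 4), cursors c4@2 c1@3 c2@4 c3@4, authorship ....
After op 4 (move_left): buffer="kijq" (len 4), cursors c4@1 c1@2 c2@3 c3@3, authorship ....
After op 5 (insert('t')): buffer="ktitjttq" (len 8), cursors c4@2 c1@4 c2@7 c3@7, authorship .4.1.23.
After op 6 (insert('e')): buffer="kteitejtteeq" (len 12), cursors c4@3 c1@6 c2@11 c3@11, authorship .44.11.2323.
After op 7 (move_right): buffer="kteitejtteeq" (len 12), cursors c4@4 c1@7 c2@12 c3@12, authorship .44.11.2323.
After op 8 (insert('d')): buffer="kteidtejdtteeqdd" (len 16), cursors c4@5 c1@9 c2@16 c3@16, authorship .44.411.12323.23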